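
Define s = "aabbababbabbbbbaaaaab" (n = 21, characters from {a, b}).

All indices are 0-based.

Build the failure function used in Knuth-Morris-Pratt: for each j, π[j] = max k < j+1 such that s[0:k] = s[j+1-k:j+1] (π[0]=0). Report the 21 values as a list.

[0, 1, 0, 0, 1, 0, 1, 0, 0, 1, 0, 0, 0, 0, 0, 1, 2, 2, 2, 2, 3]

π[0] = 0
j=1 s[j]='a': π[1]=1 (border 'a')
j=2 s[j]='b': k: 1→0; π[2]=0 (border '')
j=3 s[j]='b': π[3]=0 (border '')
j=4 s[j]='a': π[4]=1 (border 'a')
j=5 s[j]='b': k: 1→0; π[5]=0 (border '')
j=6 s[j]='a': π[6]=1 (border 'a')
j=7 s[j]='b': k: 1→0; π[7]=0 (border '')
j=8 s[j]='b': π[8]=0 (border '')
j=9 s[j]='a': π[9]=1 (border 'a')
j=10 s[j]='b': k: 1→0; π[10]=0 (border '')
j=11 s[j]='b': π[11]=0 (border '')
j=12 s[j]='b': π[12]=0 (border '')
j=13 s[j]='b': π[13]=0 (border '')
j=14 s[j]='b': π[14]=0 (border '')
j=15 s[j]='a': π[15]=1 (border 'a')
j=16 s[j]='a': π[16]=2 (border 'aa')
j=17 s[j]='a': k: 2→1; π[17]=2 (border 'aa')
j=18 s[j]='a': k: 2→1; π[18]=2 (border 'aa')
j=19 s[j]='a': k: 2→1; π[19]=2 (border 'aa')
j=20 s[j]='b': π[20]=3 (border 'aab')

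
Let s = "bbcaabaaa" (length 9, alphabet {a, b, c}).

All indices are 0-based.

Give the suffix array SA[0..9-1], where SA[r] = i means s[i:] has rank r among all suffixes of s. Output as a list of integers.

rank | idx | suffix
   0 |   8 | a
   1 |   7 | aa
   2 |   6 | aaa
   3 |   3 | aabaaa
   4 |   4 | abaaa
   5 |   5 | baaa
   6 |   0 | bbcaabaaa
   7 |   1 | bcaabaaa
   8 |   2 | caabaaa

[8, 7, 6, 3, 4, 5, 0, 1, 2]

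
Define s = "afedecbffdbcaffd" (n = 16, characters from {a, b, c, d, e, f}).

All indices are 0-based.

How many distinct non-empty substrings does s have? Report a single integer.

122

sorted suffixes:
  #0 SA[0]=0  'afedecbffdbcaffd'
  #1 SA[1]=12  'affd'
  #2 SA[2]=10  'bcaffd'
  #3 SA[3]=6  'bffdbcaffd'
  #4 SA[4]=11  'caffd'
  #5 SA[5]=5  'cbffdbcaffd'
  #6 SA[6]=15  'd'
  #7 SA[7]=9  'dbcaffd'
  #8 SA[8]=3  'decbffdbcaffd'
  #9 SA[9]=4  'ecbffdbcaffd'
  #10 SA[10]=2  'edecbffdbcaffd'
  #11 SA[11]=14  'fd'
  #12 SA[12]=8  'fdbcaffd'
  #13 SA[13]=1  'fedecbffdbcaffd'
  #14 SA[14]=13  'ffd'
  #15 SA[15]=7  'ffdbcaffd'

SA = [0, 12, 10, 6, 11, 5, 15, 9, 3, 4, 2, 14, 8, 1, 13, 7]
[i] adj suffixes → lcp
  [1] 0/12 → 2 ('af')
  [2] 12/10 → 0 ('')
  [3] 10/6 → 1 ('b')
  [4] 6/11 → 0 ('')
  [5] 11/5 → 1 ('c')
  [6] 5/15 → 0 ('')
  [7] 15/9 → 1 ('d')
  [8] 9/3 → 1 ('d')
  [9] 3/4 → 0 ('')
  [10] 4/2 → 1 ('e')
  [11] 2/14 → 0 ('')
  [12] 14/8 → 2 ('fd')
  [13] 8/1 → 1 ('f')
  [14] 1/13 → 1 ('f')
  [15] 13/7 → 3 ('ffd')

n(n+1)/2 = 16·17/2 = 136
Σ LCP = 0 + 2 + 0 + 1 + 0 + 1 + 0 + 1 + 1 + 0 + 1 + 0 + 2 + 1 + 1 + 3 = 14
distinct = 136 − 14 = 122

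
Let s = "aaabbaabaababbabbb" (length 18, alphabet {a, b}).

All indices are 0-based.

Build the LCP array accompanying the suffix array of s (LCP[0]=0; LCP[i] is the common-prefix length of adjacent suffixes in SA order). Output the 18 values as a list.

[0, 2, 4, 3, 1, 3, 2, 4, 3, 0, 1, 5, 2, 4, 1, 2, 3, 2]

sorted suffixes:
  #0 SA[0]=0  'aaabbaabaababbabbb'
  #1 SA[1]=5  'aabaababbabbb'
  #2 SA[2]=8  'aababbabbb'
  #3 SA[3]=1  'aabbaabaababbabbb'
  #4 SA[4]=6  'abaababbabbb'
  #5 SA[5]=9  'ababbabbb'
  #6 SA[6]=2  'abbaabaababbabbb'
  #7 SA[7]=11  'abbabbb'
  #8 SA[8]=14  'abbb'
  #9 SA[9]=17  'b'
  #10 SA[10]=4  'baabaababbabbb'
  #11 SA[11]=7  'baababbabbb'
  #12 SA[12]=10  'babbabbb'
  #13 SA[13]=13  'babbb'
  #14 SA[14]=16  'bb'
  #15 SA[15]=3  'bbaabaababbabbb'
  #16 SA[16]=12  'bbabbb'
  #17 SA[17]=15  'bbb'

SA = [0, 5, 8, 1, 6, 9, 2, 11, 14, 17, 4, 7, 10, 13, 16, 3, 12, 15]
[i] adj suffixes → lcp
  [1] 0/5 → 2 ('aa')
  [2] 5/8 → 4 ('aaba')
  [3] 8/1 → 3 ('aab')
  [4] 1/6 → 1 ('a')
  [5] 6/9 → 3 ('aba')
  [6] 9/2 → 2 ('ab')
  [7] 2/11 → 4 ('abba')
  [8] 11/14 → 3 ('abb')
  [9] 14/17 → 0 ('')
  [10] 17/4 → 1 ('b')
  [11] 4/7 → 5 ('baaba')
  [12] 7/10 → 2 ('ba')
  [13] 10/13 → 4 ('babb')
  [14] 13/16 → 1 ('b')
  [15] 16/3 → 2 ('bb')
  [16] 3/12 → 3 ('bba')
  [17] 12/15 → 2 ('bb')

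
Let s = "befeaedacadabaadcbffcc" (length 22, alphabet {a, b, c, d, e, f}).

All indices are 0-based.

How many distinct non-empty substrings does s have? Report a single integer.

sorted suffixes:
  #0 SA[0]=13  'aadcbffcc'
  #1 SA[1]=11  'abaadcbffcc'
  #2 SA[2]=7  'acadabaadcbffcc'
  #3 SA[3]=9  'adabaadcbffcc'
  #4 SA[4]=14  'adcbffcc'
  #5 SA[5]=4  'aedacadabaadcbffcc'
  #6 SA[6]=12  'baadcbffcc'
  #7 SA[7]=0  'befeaedacadabaadcbffcc'
  #8 SA[8]=17  'bffcc'
  #9 SA[9]=21  'c'
  #10 SA[10]=8  'cadabaadcbffcc'
  #11 SA[11]=16  'cbffcc'
  #12 SA[12]=20  'cc'
  #13 SA[13]=10  'dabaadcbffcc'
  #14 SA[14]=6  'dacadabaadcbffcc'
  #15 SA[15]=15  'dcbffcc'
  #16 SA[16]=3  'eaedacadabaadcbffcc'
  #17 SA[17]=5  'edacadabaadcbffcc'
  #18 SA[18]=1  'efeaedacadabaadcbffcc'
  #19 SA[19]=19  'fcc'
  #20 SA[20]=2  'feaedacadabaadcbffcc'
  #21 SA[21]=18  'ffcc'

SA = [13, 11, 7, 9, 14, 4, 12, 0, 17, 21, 8, 16, 20, 10, 6, 15, 3, 5, 1, 19, 2, 18]
rank  pair      lcp
   1  s[13:],s[11:]  1  'a'
   2  s[11:],s[7:]  1  'a'
   3  s[7:],s[9:]  1  'a'
   4  s[9:],s[14:]  2  'ad'
   5  s[14:],s[4:]  1  'a'
   6  s[4:],s[12:]  0  ''
   7  s[12:],s[0:]  1  'b'
   8  s[0:],s[17:]  1  'b'
   9  s[17:],s[21:]  0  ''
  10  s[21:],s[8:]  1  'c'
  11  s[8:],s[16:]  1  'c'
  12  s[16:],s[20:]  1  'c'
  13  s[20:],s[10:]  0  ''
  14  s[10:],s[6:]  2  'da'
  15  s[6:],s[15:]  1  'd'
  16  s[15:],s[3:]  0  ''
  17  s[3:],s[5:]  1  'e'
  18  s[5:],s[1:]  1  'e'
  19  s[1:],s[19:]  0  ''
  20  s[19:],s[2:]  1  'f'
  21  s[2:],s[18:]  1  'f'

n(n+1)/2 = 22·23/2 = 253
Σ LCP = 0 + 1 + 1 + 1 + 2 + 1 + 0 + 1 + 1 + 0 + 1 + 1 + 1 + 0 + 2 + 1 + 0 + 1 + 1 + 0 + 1 + 1 = 18
distinct = 253 − 18 = 235

235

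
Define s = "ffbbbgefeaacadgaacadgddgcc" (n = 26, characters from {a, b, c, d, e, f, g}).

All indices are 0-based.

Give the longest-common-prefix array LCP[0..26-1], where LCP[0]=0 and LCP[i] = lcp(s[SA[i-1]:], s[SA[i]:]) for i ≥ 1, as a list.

rank | idx | suffix
   0 |   9 | aacadgaacadgddgcc
   1 |  15 | aacadgddgcc
   2 |  10 | acadgaacadgddgcc
   3 |  16 | acadgddgcc
   4 |  12 | adgaacadgddgcc
   5 |  18 | adgddgcc
   6 |   2 | bbbgefeaacadgaacadgddgcc
   7 |   3 | bbgefeaacadgaacadgddgcc
   8 |   4 | bgefeaacadgaacadgddgcc
   9 |  25 | c
  10 |  11 | cadgaacadgddgcc
  11 |  17 | cadgddgcc
  12 |  24 | cc
  13 |  21 | ddgcc
  14 |  13 | dgaacadgddgcc
  15 |  22 | dgcc
  16 |  19 | dgddgcc
  17 |   8 | eaacadgaacadgddgcc
  18 |   6 | efeaacadgaacadgddgcc
  19 |   1 | fbbbgefeaacadgaacadgddgcc
  20 |   7 | feaacadgaacadgddgcc
  21 |   0 | ffbbbgefeaacadgaacadgddgcc
  22 |  14 | gaacadgddgcc
  23 |  23 | gcc
  24 |  20 | gddgcc
  25 |   5 | gefeaacadgaacadgddgcc

SA = [9, 15, 10, 16, 12, 18, 2, 3, 4, 25, 11, 17, 24, 21, 13, 22, 19, 8, 6, 1, 7, 0, 14, 23, 20, 5]
[i] adj suffixes → lcp
  [1] 9/15 → 6 ('aacadg')
  [2] 15/10 → 1 ('a')
  [3] 10/16 → 5 ('acadg')
  [4] 16/12 → 1 ('a')
  [5] 12/18 → 3 ('adg')
  [6] 18/2 → 0 ('')
  [7] 2/3 → 2 ('bb')
  [8] 3/4 → 1 ('b')
  [9] 4/25 → 0 ('')
  [10] 25/11 → 1 ('c')
  [11] 11/17 → 4 ('cadg')
  [12] 17/24 → 1 ('c')
  [13] 24/21 → 0 ('')
  [14] 21/13 → 1 ('d')
  [15] 13/22 → 2 ('dg')
  [16] 22/19 → 2 ('dg')
  [17] 19/8 → 0 ('')
  [18] 8/6 → 1 ('e')
  [19] 6/1 → 0 ('')
  [20] 1/7 → 1 ('f')
  [21] 7/0 → 1 ('f')
  [22] 0/14 → 0 ('')
  [23] 14/23 → 1 ('g')
  [24] 23/20 → 1 ('g')
  [25] 20/5 → 1 ('g')

[0, 6, 1, 5, 1, 3, 0, 2, 1, 0, 1, 4, 1, 0, 1, 2, 2, 0, 1, 0, 1, 1, 0, 1, 1, 1]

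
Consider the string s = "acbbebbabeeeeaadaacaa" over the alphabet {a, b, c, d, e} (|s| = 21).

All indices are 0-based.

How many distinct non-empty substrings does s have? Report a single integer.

sorted suffixes:
  #0 SA[0]=20  'a'
  #1 SA[1]=19  'aa'
  #2 SA[2]=16  'aacaa'
  #3 SA[3]=13  'aadaacaa'
  #4 SA[4]=7  'abeeeeaadaacaa'
  #5 SA[5]=17  'acaa'
  #6 SA[6]=0  'acbbebbabeeeeaadaacaa'
  #7 SA[7]=14  'adaacaa'
  #8 SA[8]=6  'babeeeeaadaacaa'
  #9 SA[9]=5  'bbabeeeeaadaacaa'
  #10 SA[10]=2  'bbebbabeeeeaadaacaa'
  #11 SA[11]=3  'bebbabeeeeaadaacaa'
  #12 SA[12]=8  'beeeeaadaacaa'
  #13 SA[13]=18  'caa'
  #14 SA[14]=1  'cbbebbabeeeeaadaacaa'
  #15 SA[15]=15  'daacaa'
  #16 SA[16]=12  'eaadaacaa'
  #17 SA[17]=4  'ebbabeeeeaadaacaa'
  #18 SA[18]=11  'eeaadaacaa'
  #19 SA[19]=10  'eeeaadaacaa'
  #20 SA[20]=9  'eeeeaadaacaa'

SA = [20, 19, 16, 13, 7, 17, 0, 14, 6, 5, 2, 3, 8, 18, 1, 15, 12, 4, 11, 10, 9]
i: (SA[i-1],SA[i]) lcp shared
  1: (20,19) 1 'a'
  2: (19,16) 2 'aa'
  3: (16,13) 2 'aa'
  4: (13,7) 1 'a'
  5: (7,17) 1 'a'
  6: (17,0) 2 'ac'
  7: (0,14) 1 'a'
  8: (14,6) 0 ''
  9: (6,5) 1 'b'
  10: (5,2) 2 'bb'
  11: (2,3) 1 'b'
  12: (3,8) 2 'be'
  13: (8,18) 0 ''
  14: (18,1) 1 'c'
  15: (1,15) 0 ''
  16: (15,12) 0 ''
  17: (12,4) 1 'e'
  18: (4,11) 1 'e'
  19: (11,10) 2 'ee'
  20: (10,9) 3 'eee'

n(n+1)/2 = 21·22/2 = 231
Σ LCP = 0 + 1 + 2 + 2 + 1 + 1 + 2 + 1 + 0 + 1 + 2 + 1 + 2 + 0 + 1 + 0 + 0 + 1 + 1 + 2 + 3 = 24
distinct = 231 − 24 = 207

207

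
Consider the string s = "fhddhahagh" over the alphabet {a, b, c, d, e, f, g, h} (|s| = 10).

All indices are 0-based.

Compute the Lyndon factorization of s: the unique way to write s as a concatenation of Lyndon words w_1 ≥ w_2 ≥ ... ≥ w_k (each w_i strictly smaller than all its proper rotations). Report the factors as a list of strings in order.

["fh", "ddh", "ah", "agh"]

emit factor 1: 'fh' (i=0, period=2)
emit factor 2: 'ddh' (i=2, period=3)
emit factor 3: 'ah' (i=5, period=2)
emit factor 4: 'agh' (i=7, period=3)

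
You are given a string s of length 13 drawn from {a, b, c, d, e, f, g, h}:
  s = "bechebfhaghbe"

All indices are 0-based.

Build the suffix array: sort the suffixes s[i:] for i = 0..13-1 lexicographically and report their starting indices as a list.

[8, 11, 0, 5, 2, 12, 4, 1, 6, 9, 7, 10, 3]

rank→(start, suffix):
  0 → (8, 'aghbe')
  1 → (11, 'be')
  2 → (0, 'bechebfhaghbe')
  3 → (5, 'bfhaghbe')
  4 → (2, 'chebfhaghbe')
  5 → (12, 'e')
  6 → (4, 'ebfhaghbe')
  7 → (1, 'echebfhaghbe')
  8 → (6, 'fhaghbe')
  9 → (9, 'ghbe')
  10 → (7, 'haghbe')
  11 → (10, 'hbe')
  12 → (3, 'hebfhaghbe')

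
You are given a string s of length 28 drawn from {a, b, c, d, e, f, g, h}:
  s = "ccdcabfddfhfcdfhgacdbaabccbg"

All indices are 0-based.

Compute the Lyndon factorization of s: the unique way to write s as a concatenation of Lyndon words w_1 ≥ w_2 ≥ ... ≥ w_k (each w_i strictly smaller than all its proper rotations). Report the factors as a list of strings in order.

emit factor 1: 'ccd' (i=0, period=3)
emit factor 2: 'c' (i=3, period=1)
emit factor 3: 'abfddfhfcdfhgacdb' (i=4, period=17)
emit factor 4: 'aabccbg' (i=21, period=7)

["ccd", "c", "abfddfhfcdfhgacdb", "aabccbg"]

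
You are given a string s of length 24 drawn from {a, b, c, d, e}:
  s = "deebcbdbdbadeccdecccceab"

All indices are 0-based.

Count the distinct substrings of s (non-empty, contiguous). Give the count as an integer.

rank→(start, suffix):
  0 → (22, 'ab')
  1 → (10, 'adeccdecccceab')
  2 → (23, 'b')
  3 → (9, 'badeccdecccceab')
  4 → (3, 'bcbdbdbadeccdecccceab')
  5 → (7, 'bdbadeccdecccceab')
  6 → (5, 'bdbdbadeccdecccceab')
  7 → (4, 'cbdbdbadeccdecccceab')
  8 → (17, 'cccceab')
  9 → (18, 'ccceab')
  10 → (13, 'ccdecccceab')
  11 → (19, 'cceab')
  12 → (14, 'cdecccceab')
  13 → (20, 'ceab')
  14 → (8, 'dbadeccdecccceab')
  15 → (6, 'dbdbadeccdecccceab')
  16 → (15, 'decccceab')
  17 → (11, 'deccdecccceab')
  18 → (0, 'deebcbdbdbadeccdecccceab')
  19 → (21, 'eab')
  20 → (2, 'ebcbdbdbadeccdecccceab')
  21 → (16, 'ecccceab')
  22 → (12, 'eccdecccceab')
  23 → (1, 'eebcbdbdbadeccdecccceab')

SA = [22, 10, 23, 9, 3, 7, 5, 4, 17, 18, 13, 19, 14, 20, 8, 6, 15, 11, 0, 21, 2, 16, 12, 1]
i: (SA[i-1],SA[i]) lcp shared
  1: (22,10) 1 'a'
  2: (10,23) 0 ''
  3: (23,9) 1 'b'
  4: (9,3) 1 'b'
  5: (3,7) 1 'b'
  6: (7,5) 3 'bdb'
  7: (5,4) 0 ''
  8: (4,17) 1 'c'
  9: (17,18) 3 'ccc'
  10: (18,13) 2 'cc'
  11: (13,19) 2 'cc'
  12: (19,14) 1 'c'
  13: (14,20) 1 'c'
  14: (20,8) 0 ''
  15: (8,6) 2 'db'
  16: (6,15) 1 'd'
  17: (15,11) 4 'decc'
  18: (11,0) 2 'de'
  19: (0,21) 0 ''
  20: (21,2) 1 'e'
  21: (2,16) 1 'e'
  22: (16,12) 3 'ecc'
  23: (12,1) 1 'e'

n(n+1)/2 = 24·25/2 = 300
Σ LCP = 0 + 1 + 0 + 1 + 1 + 1 + 3 + 0 + 1 + 3 + 2 + 2 + 1 + 1 + 0 + 2 + 1 + 4 + 2 + 0 + 1 + 1 + 3 + 1 = 32
distinct = 300 − 32 = 268

268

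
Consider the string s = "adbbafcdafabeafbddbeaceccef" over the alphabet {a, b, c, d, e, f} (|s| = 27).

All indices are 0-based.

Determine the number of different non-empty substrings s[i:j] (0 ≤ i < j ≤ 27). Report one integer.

rank→(start, suffix):
  0 → (10, 'abeafbddbeaceccef')
  1 → (20, 'aceccef')
  2 → (0, 'adbbafcdafabeafbddbeaceccef')
  3 → (8, 'afabeafbddbeaceccef')
  4 → (13, 'afbddbeaceccef')
  5 → (4, 'afcdafabeafbddbeaceccef')
  6 → (3, 'bafcdafabeafbddbeaceccef')
  7 → (2, 'bbafcdafabeafbddbeaceccef')
  8 → (15, 'bddbeaceccef')
  9 → (18, 'beaceccef')
  10 → (11, 'beafbddbeaceccef')
  11 → (23, 'ccef')
  12 → (6, 'cdafabeafbddbeaceccef')
  13 → (21, 'ceccef')
  14 → (24, 'cef')
  15 → (7, 'dafabeafbddbeaceccef')
  16 → (1, 'dbbafcdafabeafbddbeaceccef')
  17 → (17, 'dbeaceccef')
  18 → (16, 'ddbeaceccef')
  19 → (19, 'eaceccef')
  20 → (12, 'eafbddbeaceccef')
  21 → (22, 'eccef')
  22 → (25, 'ef')
  23 → (26, 'f')
  24 → (9, 'fabeafbddbeaceccef')
  25 → (14, 'fbddbeaceccef')
  26 → (5, 'fcdafabeafbddbeaceccef')

SA = [10, 20, 0, 8, 13, 4, 3, 2, 15, 18, 11, 23, 6, 21, 24, 7, 1, 17, 16, 19, 12, 22, 25, 26, 9, 14, 5]
[i] adj suffixes → lcp
  [1] 10/20 → 1 ('a')
  [2] 20/0 → 1 ('a')
  [3] 0/8 → 1 ('a')
  [4] 8/13 → 2 ('af')
  [5] 13/4 → 2 ('af')
  [6] 4/3 → 0 ('')
  [7] 3/2 → 1 ('b')
  [8] 2/15 → 1 ('b')
  [9] 15/18 → 1 ('b')
  [10] 18/11 → 3 ('bea')
  [11] 11/23 → 0 ('')
  [12] 23/6 → 1 ('c')
  [13] 6/21 → 1 ('c')
  [14] 21/24 → 2 ('ce')
  [15] 24/7 → 0 ('')
  [16] 7/1 → 1 ('d')
  [17] 1/17 → 2 ('db')
  [18] 17/16 → 1 ('d')
  [19] 16/19 → 0 ('')
  [20] 19/12 → 2 ('ea')
  [21] 12/22 → 1 ('e')
  [22] 22/25 → 1 ('e')
  [23] 25/26 → 0 ('')
  [24] 26/9 → 1 ('f')
  [25] 9/14 → 1 ('f')
  [26] 14/5 → 1 ('f')

n(n+1)/2 = 27·28/2 = 378
Σ LCP = 0 + 1 + 1 + 1 + 2 + 2 + 0 + 1 + 1 + 1 + 3 + 0 + 1 + 1 + 2 + 0 + 1 + 2 + 1 + 0 + 2 + 1 + 1 + 0 + 1 + 1 + 1 = 28
distinct = 378 − 28 = 350

350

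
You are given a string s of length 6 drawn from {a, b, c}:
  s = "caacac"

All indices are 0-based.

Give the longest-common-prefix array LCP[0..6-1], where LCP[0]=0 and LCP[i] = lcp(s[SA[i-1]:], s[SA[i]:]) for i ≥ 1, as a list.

[0, 1, 2, 0, 1, 2]

sorted suffixes:
  #0 SA[0]=1  'aacac'
  #1 SA[1]=4  'ac'
  #2 SA[2]=2  'acac'
  #3 SA[3]=5  'c'
  #4 SA[4]=0  'caacac'
  #5 SA[5]=3  'cac'

SA = [1, 4, 2, 5, 0, 3]
i: (SA[i-1],SA[i]) lcp shared
  1: (1,4) 1 'a'
  2: (4,2) 2 'ac'
  3: (2,5) 0 ''
  4: (5,0) 1 'c'
  5: (0,3) 2 'ca'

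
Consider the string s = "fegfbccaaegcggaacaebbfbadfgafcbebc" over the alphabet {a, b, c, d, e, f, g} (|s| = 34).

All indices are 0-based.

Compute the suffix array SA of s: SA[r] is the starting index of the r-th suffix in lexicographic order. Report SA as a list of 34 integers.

[14, 7, 15, 23, 17, 8, 27, 22, 19, 32, 4, 30, 20, 33, 6, 16, 29, 5, 11, 24, 18, 31, 9, 1, 21, 3, 28, 0, 25, 13, 26, 10, 2, 12]

sorted suffixes:
  #0 SA[0]=14  'aacaebbfbadfgafcbebc'
  #1 SA[1]=7  'aaegcggaacaebbfbadfgafcbebc'
  #2 SA[2]=15  'acaebbfbadfgafcbebc'
  #3 SA[3]=23  'adfgafcbebc'
  #4 SA[4]=17  'aebbfbadfgafcbebc'
  #5 SA[5]=8  'aegcggaacaebbfbadfgafcbebc'
  #6 SA[6]=27  'afcbebc'
  #7 SA[7]=22  'badfgafcbebc'
  #8 SA[8]=19  'bbfbadfgafcbebc'
  #9 SA[9]=32  'bc'
  #10 SA[10]=4  'bccaaegcggaacaebbfbadfgafcbebc'
  #11 SA[11]=30  'bebc'
  #12 SA[12]=20  'bfbadfgafcbebc'
  #13 SA[13]=33  'c'
  #14 SA[14]=6  'caaegcggaacaebbfbadfgafcbebc'
  #15 SA[15]=16  'caebbfbadfgafcbebc'
  #16 SA[16]=29  'cbebc'
  #17 SA[17]=5  'ccaaegcggaacaebbfbadfgafcbebc'
  #18 SA[18]=11  'cggaacaebbfbadfgafcbebc'
  #19 SA[19]=24  'dfgafcbebc'
  #20 SA[20]=18  'ebbfbadfgafcbebc'
  #21 SA[21]=31  'ebc'
  #22 SA[22]=9  'egcggaacaebbfbadfgafcbebc'
  #23 SA[23]=1  'egfbccaaegcggaacaebbfbadfgafcbebc'
  #24 SA[24]=21  'fbadfgafcbebc'
  #25 SA[25]=3  'fbccaaegcggaacaebbfbadfgafcbebc'
  #26 SA[26]=28  'fcbebc'
  #27 SA[27]=0  'fegfbccaaegcggaacaebbfbadfgafcbebc'
  #28 SA[28]=25  'fgafcbebc'
  #29 SA[29]=13  'gaacaebbfbadfgafcbebc'
  #30 SA[30]=26  'gafcbebc'
  #31 SA[31]=10  'gcggaacaebbfbadfgafcbebc'
  #32 SA[32]=2  'gfbccaaegcggaacaebbfbadfgafcbebc'
  #33 SA[33]=12  'ggaacaebbfbadfgafcbebc'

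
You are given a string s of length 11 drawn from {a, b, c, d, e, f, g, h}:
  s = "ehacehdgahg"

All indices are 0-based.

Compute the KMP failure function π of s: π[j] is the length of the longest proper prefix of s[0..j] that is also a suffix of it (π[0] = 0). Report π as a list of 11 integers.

π[0] = 0
j=1 s[j]='h': π[1]=0 (border '')
j=2 s[j]='a': π[2]=0 (border '')
j=3 s[j]='c': π[3]=0 (border '')
j=4 s[j]='e': π[4]=1 (border 'e')
j=5 s[j]='h': π[5]=2 (border 'eh')
j=6 s[j]='d': k: 2→0; π[6]=0 (border '')
j=7 s[j]='g': π[7]=0 (border '')
j=8 s[j]='a': π[8]=0 (border '')
j=9 s[j]='h': π[9]=0 (border '')
j=10 s[j]='g': π[10]=0 (border '')

[0, 0, 0, 0, 1, 2, 0, 0, 0, 0, 0]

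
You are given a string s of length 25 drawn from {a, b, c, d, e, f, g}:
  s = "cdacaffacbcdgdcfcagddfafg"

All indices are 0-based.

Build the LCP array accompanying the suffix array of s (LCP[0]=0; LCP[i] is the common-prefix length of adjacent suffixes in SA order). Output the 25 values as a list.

[0, 2, 1, 2, 1, 0, 0, 2, 1, 1, 2, 1, 0, 1, 1, 1, 1, 0, 2, 1, 1, 1, 0, 1, 2]

rank | idx | suffix
   0 |   2 | acaffacbcdgdcfcagddfafg
   1 |   7 | acbcdgdcfcagddfafg
   2 |   4 | affacbcdgdcfcagddfafg
   3 |  22 | afg
   4 |  17 | agddfafg
   5 |   9 | bcdgdcfcagddfafg
   6 |   3 | caffacbcdgdcfcagddfafg
   7 |  16 | cagddfafg
   8 |   8 | cbcdgdcfcagddfafg
   9 |   0 | cdacaffacbcdgdcfcagddfafg
  10 |  10 | cdgdcfcagddfafg
  11 |  14 | cfcagddfafg
  12 |   1 | dacaffacbcdgdcfcagddfafg
  13 |  13 | dcfcagddfafg
  14 |  19 | ddfafg
  15 |  20 | dfafg
  16 |  11 | dgdcfcagddfafg
  17 |   6 | facbcdgdcfcagddfafg
  18 |  21 | fafg
  19 |  15 | fcagddfafg
  20 |   5 | ffacbcdgdcfcagddfafg
  21 |  23 | fg
  22 |  24 | g
  23 |  12 | gdcfcagddfafg
  24 |  18 | gddfafg

SA = [2, 7, 4, 22, 17, 9, 3, 16, 8, 0, 10, 14, 1, 13, 19, 20, 11, 6, 21, 15, 5, 23, 24, 12, 18]
i: (SA[i-1],SA[i]) lcp shared
  1: (2,7) 2 'ac'
  2: (7,4) 1 'a'
  3: (4,22) 2 'af'
  4: (22,17) 1 'a'
  5: (17,9) 0 ''
  6: (9,3) 0 ''
  7: (3,16) 2 'ca'
  8: (16,8) 1 'c'
  9: (8,0) 1 'c'
  10: (0,10) 2 'cd'
  11: (10,14) 1 'c'
  12: (14,1) 0 ''
  13: (1,13) 1 'd'
  14: (13,19) 1 'd'
  15: (19,20) 1 'd'
  16: (20,11) 1 'd'
  17: (11,6) 0 ''
  18: (6,21) 2 'fa'
  19: (21,15) 1 'f'
  20: (15,5) 1 'f'
  21: (5,23) 1 'f'
  22: (23,24) 0 ''
  23: (24,12) 1 'g'
  24: (12,18) 2 'gd'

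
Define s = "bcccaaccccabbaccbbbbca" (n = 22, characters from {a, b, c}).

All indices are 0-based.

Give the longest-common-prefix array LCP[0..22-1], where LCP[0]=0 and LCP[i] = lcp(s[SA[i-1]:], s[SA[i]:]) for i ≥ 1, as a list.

[0, 1, 1, 1, 3, 0, 1, 2, 3, 2, 1, 2, 0, 2, 2, 1, 1, 3, 2, 2, 4, 3]

sorted suffixes:
  #0 SA[0]=21  'a'
  #1 SA[1]=4  'aaccccabbaccbbbbca'
  #2 SA[2]=10  'abbaccbbbbca'
  #3 SA[3]=13  'accbbbbca'
  #4 SA[4]=5  'accccabbaccbbbbca'
  #5 SA[5]=12  'baccbbbbca'
  #6 SA[6]=11  'bbaccbbbbca'
  #7 SA[7]=16  'bbbbca'
  #8 SA[8]=17  'bbbca'
  #9 SA[9]=18  'bbca'
  #10 SA[10]=19  'bca'
  #11 SA[11]=0  'bcccaaccccabbaccbbbbca'
  #12 SA[12]=20  'ca'
  #13 SA[13]=3  'caaccccabbaccbbbbca'
  #14 SA[14]=9  'cabbaccbbbbca'
  #15 SA[15]=15  'cbbbbca'
  #16 SA[16]=2  'ccaaccccabbaccbbbbca'
  #17 SA[17]=8  'ccabbaccbbbbca'
  #18 SA[18]=14  'ccbbbbca'
  #19 SA[19]=1  'cccaaccccabbaccbbbbca'
  #20 SA[20]=7  'cccabbaccbbbbca'
  #21 SA[21]=6  'ccccabbaccbbbbca'

SA = [21, 4, 10, 13, 5, 12, 11, 16, 17, 18, 19, 0, 20, 3, 9, 15, 2, 8, 14, 1, 7, 6]
[i] adj suffixes → lcp
  [1] 21/4 → 1 ('a')
  [2] 4/10 → 1 ('a')
  [3] 10/13 → 1 ('a')
  [4] 13/5 → 3 ('acc')
  [5] 5/12 → 0 ('')
  [6] 12/11 → 1 ('b')
  [7] 11/16 → 2 ('bb')
  [8] 16/17 → 3 ('bbb')
  [9] 17/18 → 2 ('bb')
  [10] 18/19 → 1 ('b')
  [11] 19/0 → 2 ('bc')
  [12] 0/20 → 0 ('')
  [13] 20/3 → 2 ('ca')
  [14] 3/9 → 2 ('ca')
  [15] 9/15 → 1 ('c')
  [16] 15/2 → 1 ('c')
  [17] 2/8 → 3 ('cca')
  [18] 8/14 → 2 ('cc')
  [19] 14/1 → 2 ('cc')
  [20] 1/7 → 4 ('ccca')
  [21] 7/6 → 3 ('ccc')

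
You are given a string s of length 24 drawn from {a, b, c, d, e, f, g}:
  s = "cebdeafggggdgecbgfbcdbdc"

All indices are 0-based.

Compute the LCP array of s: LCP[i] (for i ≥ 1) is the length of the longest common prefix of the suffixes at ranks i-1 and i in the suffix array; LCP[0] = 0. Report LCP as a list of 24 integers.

[0, 0, 1, 2, 1, 0, 1, 1, 1, 0, 1, 1, 1, 0, 1, 1, 0, 1, 0, 1, 1, 1, 2, 3]

rank→(start, suffix):
  0 → (5, 'afggggdgecbgfbcdbdc')
  1 → (18, 'bcdbdc')
  2 → (21, 'bdc')
  3 → (2, 'bdeafggggdgecbgfbcdbdc')
  4 → (15, 'bgfbcdbdc')
  5 → (23, 'c')
  6 → (14, 'cbgfbcdbdc')
  7 → (19, 'cdbdc')
  8 → (0, 'cebdeafggggdgecbgfbcdbdc')
  9 → (20, 'dbdc')
  10 → (22, 'dc')
  11 → (3, 'deafggggdgecbgfbcdbdc')
  12 → (11, 'dgecbgfbcdbdc')
  13 → (4, 'eafggggdgecbgfbcdbdc')
  14 → (1, 'ebdeafggggdgecbgfbcdbdc')
  15 → (13, 'ecbgfbcdbdc')
  16 → (17, 'fbcdbdc')
  17 → (6, 'fggggdgecbgfbcdbdc')
  18 → (10, 'gdgecbgfbcdbdc')
  19 → (12, 'gecbgfbcdbdc')
  20 → (16, 'gfbcdbdc')
  21 → (9, 'ggdgecbgfbcdbdc')
  22 → (8, 'gggdgecbgfbcdbdc')
  23 → (7, 'ggggdgecbgfbcdbdc')

SA = [5, 18, 21, 2, 15, 23, 14, 19, 0, 20, 22, 3, 11, 4, 1, 13, 17, 6, 10, 12, 16, 9, 8, 7]
rank  pair      lcp
   1  s[5:],s[18:]  0  ''
   2  s[18:],s[21:]  1  'b'
   3  s[21:],s[2:]  2  'bd'
   4  s[2:],s[15:]  1  'b'
   5  s[15:],s[23:]  0  ''
   6  s[23:],s[14:]  1  'c'
   7  s[14:],s[19:]  1  'c'
   8  s[19:],s[0:]  1  'c'
   9  s[0:],s[20:]  0  ''
  10  s[20:],s[22:]  1  'd'
  11  s[22:],s[3:]  1  'd'
  12  s[3:],s[11:]  1  'd'
  13  s[11:],s[4:]  0  ''
  14  s[4:],s[1:]  1  'e'
  15  s[1:],s[13:]  1  'e'
  16  s[13:],s[17:]  0  ''
  17  s[17:],s[6:]  1  'f'
  18  s[6:],s[10:]  0  ''
  19  s[10:],s[12:]  1  'g'
  20  s[12:],s[16:]  1  'g'
  21  s[16:],s[9:]  1  'g'
  22  s[9:],s[8:]  2  'gg'
  23  s[8:],s[7:]  3  'ggg'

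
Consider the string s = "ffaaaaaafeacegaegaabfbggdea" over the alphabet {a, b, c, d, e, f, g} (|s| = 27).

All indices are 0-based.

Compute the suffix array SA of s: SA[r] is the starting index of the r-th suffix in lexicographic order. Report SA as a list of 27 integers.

[26, 2, 3, 4, 5, 17, 6, 18, 10, 14, 7, 19, 21, 11, 24, 25, 9, 15, 12, 1, 20, 8, 0, 16, 13, 23, 22]

rank→(start, suffix):
  0 → (26, 'a')
  1 → (2, 'aaaaaafeacegaegaabfbggdea')
  2 → (3, 'aaaaafeacegaegaabfbggdea')
  3 → (4, 'aaaafeacegaegaabfbggdea')
  4 → (5, 'aaafeacegaegaabfbggdea')
  5 → (17, 'aabfbggdea')
  6 → (6, 'aafeacegaegaabfbggdea')
  7 → (18, 'abfbggdea')
  8 → (10, 'acegaegaabfbggdea')
  9 → (14, 'aegaabfbggdea')
  10 → (7, 'afeacegaegaabfbggdea')
  11 → (19, 'bfbggdea')
  12 → (21, 'bggdea')
  13 → (11, 'cegaegaabfbggdea')
  14 → (24, 'dea')
  15 → (25, 'ea')
  16 → (9, 'eacegaegaabfbggdea')
  17 → (15, 'egaabfbggdea')
  18 → (12, 'egaegaabfbggdea')
  19 → (1, 'faaaaaafeacegaegaabfbggdea')
  20 → (20, 'fbggdea')
  21 → (8, 'feacegaegaabfbggdea')
  22 → (0, 'ffaaaaaafeacegaegaabfbggdea')
  23 → (16, 'gaabfbggdea')
  24 → (13, 'gaegaabfbggdea')
  25 → (23, 'gdea')
  26 → (22, 'ggdea')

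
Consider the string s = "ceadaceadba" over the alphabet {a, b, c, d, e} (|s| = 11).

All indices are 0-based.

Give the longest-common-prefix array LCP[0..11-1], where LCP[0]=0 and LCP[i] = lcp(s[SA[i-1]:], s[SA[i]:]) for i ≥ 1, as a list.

sorted suffixes:
  #0 SA[0]=10  'a'
  #1 SA[1]=4  'aceadba'
  #2 SA[2]=2  'adaceadba'
  #3 SA[3]=7  'adba'
  #4 SA[4]=9  'ba'
  #5 SA[5]=0  'ceadaceadba'
  #6 SA[6]=5  'ceadba'
  #7 SA[7]=3  'daceadba'
  #8 SA[8]=8  'dba'
  #9 SA[9]=1  'eadaceadba'
  #10 SA[10]=6  'eadba'

SA = [10, 4, 2, 7, 9, 0, 5, 3, 8, 1, 6]
[i] adj suffixes → lcp
  [1] 10/4 → 1 ('a')
  [2] 4/2 → 1 ('a')
  [3] 2/7 → 2 ('ad')
  [4] 7/9 → 0 ('')
  [5] 9/0 → 0 ('')
  [6] 0/5 → 4 ('cead')
  [7] 5/3 → 0 ('')
  [8] 3/8 → 1 ('d')
  [9] 8/1 → 0 ('')
  [10] 1/6 → 3 ('ead')

[0, 1, 1, 2, 0, 0, 4, 0, 1, 0, 3]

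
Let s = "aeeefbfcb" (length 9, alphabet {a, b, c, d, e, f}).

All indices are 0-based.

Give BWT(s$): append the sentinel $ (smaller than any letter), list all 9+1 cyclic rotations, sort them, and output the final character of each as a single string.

b$cffaeeeb

rank  rotation    last
    0  $aeeefbfcb  b
    1  aeeefbfcb$  $
    2  b$aeeefbfc  c
    3  bfcb$aeeef  f
    4  cb$aeeefbf  f
    5  eeefbfcb$a  a
    6  eefbfcb$ae  e
    7  efbfcb$aee  e
    8  fbfcb$aeee  e
    9  fcb$aeeefb  b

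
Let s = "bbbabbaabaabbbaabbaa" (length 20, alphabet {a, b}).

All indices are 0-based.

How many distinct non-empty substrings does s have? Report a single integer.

rank | idx | suffix
   0 |  19 | a
   1 |  18 | aa
   2 |   6 | aabaabbbaabbaa
   3 |  14 | aabbaa
   4 |   9 | aabbbaabbaa
   5 |   7 | abaabbbaabbaa
   6 |  15 | abbaa
   7 |   3 | abbaabaabbbaabbaa
   8 |  10 | abbbaabbaa
   9 |  17 | baa
  10 |   5 | baabaabbbaabbaa
  11 |  13 | baabbaa
  12 |   8 | baabbbaabbaa
  13 |   2 | babbaabaabbbaabbaa
  14 |  16 | bbaa
  15 |   4 | bbaabaabbbaabbaa
  16 |  12 | bbaabbaa
  17 |   1 | bbabbaabaabbbaabbaa
  18 |  11 | bbbaabbaa
  19 |   0 | bbbabbaabaabbbaabbaa

SA = [19, 18, 6, 14, 9, 7, 15, 3, 10, 17, 5, 13, 8, 2, 16, 4, 12, 1, 11, 0]
i: (SA[i-1],SA[i]) lcp shared
  1: (19,18) 1 'a'
  2: (18,6) 2 'aa'
  3: (6,14) 3 'aab'
  4: (14,9) 4 'aabb'
  5: (9,7) 1 'a'
  6: (7,15) 2 'ab'
  7: (15,3) 5 'abbaa'
  8: (3,10) 3 'abb'
  9: (10,17) 0 ''
  10: (17,5) 3 'baa'
  11: (5,13) 4 'baab'
  12: (13,8) 5 'baabb'
  13: (8,2) 2 'ba'
  14: (2,16) 1 'b'
  15: (16,4) 4 'bbaa'
  16: (4,12) 5 'bbaab'
  17: (12,1) 3 'bba'
  18: (1,11) 2 'bb'
  19: (11,0) 4 'bbba'

n(n+1)/2 = 20·21/2 = 210
Σ LCP = 0 + 1 + 2 + 3 + 4 + 1 + 2 + 5 + 3 + 0 + 3 + 4 + 5 + 2 + 1 + 4 + 5 + 3 + 2 + 4 = 54
distinct = 210 − 54 = 156

156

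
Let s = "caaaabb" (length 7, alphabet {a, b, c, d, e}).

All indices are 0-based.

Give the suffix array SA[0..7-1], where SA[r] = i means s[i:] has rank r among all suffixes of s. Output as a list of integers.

rank | idx | suffix
   0 |   1 | aaaabb
   1 |   2 | aaabb
   2 |   3 | aabb
   3 |   4 | abb
   4 |   6 | b
   5 |   5 | bb
   6 |   0 | caaaabb

[1, 2, 3, 4, 6, 5, 0]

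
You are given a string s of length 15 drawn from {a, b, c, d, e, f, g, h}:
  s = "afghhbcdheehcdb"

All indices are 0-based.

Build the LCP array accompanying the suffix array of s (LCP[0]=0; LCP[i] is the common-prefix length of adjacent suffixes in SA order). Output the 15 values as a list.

[0, 0, 1, 0, 2, 0, 1, 0, 1, 0, 0, 0, 1, 1, 1]

sorted suffixes:
  #0 SA[0]=0  'afghhbcdheehcdb'
  #1 SA[1]=14  'b'
  #2 SA[2]=5  'bcdheehcdb'
  #3 SA[3]=12  'cdb'
  #4 SA[4]=6  'cdheehcdb'
  #5 SA[5]=13  'db'
  #6 SA[6]=7  'dheehcdb'
  #7 SA[7]=9  'eehcdb'
  #8 SA[8]=10  'ehcdb'
  #9 SA[9]=1  'fghhbcdheehcdb'
  #10 SA[10]=2  'ghhbcdheehcdb'
  #11 SA[11]=4  'hbcdheehcdb'
  #12 SA[12]=11  'hcdb'
  #13 SA[13]=8  'heehcdb'
  #14 SA[14]=3  'hhbcdheehcdb'

SA = [0, 14, 5, 12, 6, 13, 7, 9, 10, 1, 2, 4, 11, 8, 3]
i: (SA[i-1],SA[i]) lcp shared
  1: (0,14) 0 ''
  2: (14,5) 1 'b'
  3: (5,12) 0 ''
  4: (12,6) 2 'cd'
  5: (6,13) 0 ''
  6: (13,7) 1 'd'
  7: (7,9) 0 ''
  8: (9,10) 1 'e'
  9: (10,1) 0 ''
  10: (1,2) 0 ''
  11: (2,4) 0 ''
  12: (4,11) 1 'h'
  13: (11,8) 1 'h'
  14: (8,3) 1 'h'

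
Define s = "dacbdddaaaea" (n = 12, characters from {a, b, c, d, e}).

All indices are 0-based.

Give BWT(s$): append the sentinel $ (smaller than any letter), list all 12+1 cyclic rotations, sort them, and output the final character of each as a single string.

aedadacad$dba

rank  rotation       last
    0  $dacbdddaaaea  a
    1  a$dacbdddaaae  e
    2  aaaea$dacbddd  d
    3  aaea$dacbddda  a
    4  acbdddaaaea$d  d
    5  aea$dacbdddaa  a
    6  bdddaaaea$dac  c
    7  cbdddaaaea$da  a
    8  daaaea$dacbdd  d
    9  dacbdddaaaea$  $
   10  ddaaaea$dacbd  d
   11  dddaaaea$dacb  b
   12  ea$dacbdddaaa  a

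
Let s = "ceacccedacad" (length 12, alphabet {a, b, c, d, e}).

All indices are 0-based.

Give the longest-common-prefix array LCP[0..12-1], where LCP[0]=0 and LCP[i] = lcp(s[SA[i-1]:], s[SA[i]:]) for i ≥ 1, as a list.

rank | idx | suffix
   0 |   8 | acad
   1 |   2 | acccedacad
   2 |  10 | ad
   3 |   9 | cad
   4 |   3 | cccedacad
   5 |   4 | ccedacad
   6 |   0 | ceacccedacad
   7 |   5 | cedacad
   8 |  11 | d
   9 |   7 | dacad
  10 |   1 | eacccedacad
  11 |   6 | edacad

SA = [8, 2, 10, 9, 3, 4, 0, 5, 11, 7, 1, 6]
[i] adj suffixes → lcp
  [1] 8/2 → 2 ('ac')
  [2] 2/10 → 1 ('a')
  [3] 10/9 → 0 ('')
  [4] 9/3 → 1 ('c')
  [5] 3/4 → 2 ('cc')
  [6] 4/0 → 1 ('c')
  [7] 0/5 → 2 ('ce')
  [8] 5/11 → 0 ('')
  [9] 11/7 → 1 ('d')
  [10] 7/1 → 0 ('')
  [11] 1/6 → 1 ('e')

[0, 2, 1, 0, 1, 2, 1, 2, 0, 1, 0, 1]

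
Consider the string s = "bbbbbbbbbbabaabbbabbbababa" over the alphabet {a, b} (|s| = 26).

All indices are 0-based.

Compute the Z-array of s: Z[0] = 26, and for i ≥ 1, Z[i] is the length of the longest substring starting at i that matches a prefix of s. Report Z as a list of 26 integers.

[26, 9, 8, 7, 6, 5, 4, 3, 2, 1, 0, 1, 0, 0, 3, 2, 1, 0, 3, 2, 1, 0, 1, 0, 1, 0]

Z[0]=26
i=1: i≥r, start 0; Z[1]=9 grow→box=[1,10)
i=2: min(r-i=8, Z[1]=9)=8; Z[2]=8
i=3: min(r-i=7, Z[2]=8)=7; Z[3]=7
i=4: min(r-i=6, Z[3]=7)=6; Z[4]=6
i=5: min(r-i=5, Z[4]=6)=5; Z[5]=5
i=6: min(r-i=4, Z[5]=5)=4; Z[6]=4
i=7: min(r-i=3, Z[6]=4)=3; Z[7]=3
i=8: min(r-i=2, Z[7]=3)=2; Z[8]=2
i=9: min(r-i=1, Z[8]=2)=1; Z[9]=1
i=10: i≥r, start 0; Z[10]=0
i=11: i≥r, start 0; Z[11]=1 grow→box=[11,12)
i=12: i≥r, start 0; Z[12]=0
i=13: i≥r, start 0; Z[13]=0
i=14: i≥r, start 0; Z[14]=3 grow→box=[14,17)
i=15: min(r-i=2, Z[1]=9)=2; Z[15]=2
i=16: min(r-i=1, Z[2]=8)=1; Z[16]=1
i=17: i≥r, start 0; Z[17]=0
i=18: i≥r, start 0; Z[18]=3 grow→box=[18,21)
i=19: min(r-i=2, Z[1]=9)=2; Z[19]=2
i=20: min(r-i=1, Z[2]=8)=1; Z[20]=1
i=21: i≥r, start 0; Z[21]=0
i=22: i≥r, start 0; Z[22]=1 grow→box=[22,23)
i=23: i≥r, start 0; Z[23]=0
i=24: i≥r, start 0; Z[24]=1 grow→box=[24,25)
i=25: i≥r, start 0; Z[25]=0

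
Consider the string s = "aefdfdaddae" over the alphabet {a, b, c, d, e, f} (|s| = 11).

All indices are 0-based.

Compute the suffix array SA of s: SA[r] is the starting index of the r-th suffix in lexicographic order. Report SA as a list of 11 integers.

rank | idx | suffix
   0 |   6 | addae
   1 |   9 | ae
   2 |   0 | aefdfdaddae
   3 |   5 | daddae
   4 |   8 | dae
   5 |   7 | ddae
   6 |   3 | dfdaddae
   7 |  10 | e
   8 |   1 | efdfdaddae
   9 |   4 | fdaddae
  10 |   2 | fdfdaddae

[6, 9, 0, 5, 8, 7, 3, 10, 1, 4, 2]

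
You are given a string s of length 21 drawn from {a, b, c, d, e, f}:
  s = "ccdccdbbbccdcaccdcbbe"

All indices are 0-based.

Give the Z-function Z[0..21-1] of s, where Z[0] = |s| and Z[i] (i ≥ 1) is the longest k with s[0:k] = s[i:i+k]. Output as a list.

[21, 1, 0, 3, 1, 0, 0, 0, 0, 4, 1, 0, 1, 0, 4, 1, 0, 1, 0, 0, 0]

Z[0]=21
i=1: i≥r, start 0; Z[1]=1 grow→box=[1,2)
i=2: i≥r, start 0; Z[2]=0
i=3: i≥r, start 0; Z[3]=3 grow→box=[3,6)
i=4: min(r-i=2, Z[1]=1)=1; Z[4]=1
i=5: min(r-i=1, Z[2]=0)=0; Z[5]=0
i=6: i≥r, start 0; Z[6]=0
i=7: i≥r, start 0; Z[7]=0
i=8: i≥r, start 0; Z[8]=0
i=9: i≥r, start 0; Z[9]=4 grow→box=[9,13)
i=10: min(r-i=3, Z[1]=1)=1; Z[10]=1
i=11: min(r-i=2, Z[2]=0)=0; Z[11]=0
i=12: min(r-i=1, Z[3]=3)=1; Z[12]=1
i=13: i≥r, start 0; Z[13]=0
i=14: i≥r, start 0; Z[14]=4 grow→box=[14,18)
i=15: min(r-i=3, Z[1]=1)=1; Z[15]=1
i=16: min(r-i=2, Z[2]=0)=0; Z[16]=0
i=17: min(r-i=1, Z[3]=3)=1; Z[17]=1
i=18: i≥r, start 0; Z[18]=0
i=19: i≥r, start 0; Z[19]=0
i=20: i≥r, start 0; Z[20]=0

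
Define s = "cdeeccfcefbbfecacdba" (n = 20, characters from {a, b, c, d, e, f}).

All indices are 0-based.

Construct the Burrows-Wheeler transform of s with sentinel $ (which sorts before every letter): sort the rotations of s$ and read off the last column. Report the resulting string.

abcdfbeea$fcccfedcecb

rank  rotation               last
    0  $cdeeccfcefbbfecacdba  a
    1  a$cdeeccfcefbbfecacdb  b
    2  acdba$cdeeccfcefbbfec  c
    3  ba$cdeeccfcefbbfecacd  d
    4  bbfecacdba$cdeeccfcef  f
    5  bfecacdba$cdeeccfcefb  b
    6  cacdba$cdeeccfcefbbfe  e
    7  ccfcefbbfecacdba$cdee  e
    8  cdba$cdeeccfcefbbfeca  a
    9  cdeeccfcefbbfecacdba$  $
   10  cefbbfecacdba$cdeeccf  f
   11  cfcefbbfecacdba$cdeec  c
   12  dba$cdeeccfcefbbfecac  c
   13  deeccfcefbbfecacdba$c  c
   14  ecacdba$cdeeccfcefbbf  f
   15  eccfcefbbfecacdba$cde  e
   16  eeccfcefbbfecacdba$cd  d
   17  efbbfecacdba$cdeeccfc  c
   18  fbbfecacdba$cdeeccfce  e
   19  fcefbbfecacdba$cdeecc  c
   20  fecacdba$cdeeccfcefbb  b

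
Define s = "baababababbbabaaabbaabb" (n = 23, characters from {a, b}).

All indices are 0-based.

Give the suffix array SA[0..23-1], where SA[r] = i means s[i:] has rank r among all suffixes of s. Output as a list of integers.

[14, 1, 19, 15, 12, 2, 4, 6, 20, 16, 8, 22, 13, 0, 18, 11, 3, 5, 7, 21, 17, 10, 9]

rank→(start, suffix):
  0 → (14, 'aaabbaabb')
  1 → (1, 'aababababbbabaaabbaabb')
  2 → (19, 'aabb')
  3 → (15, 'aabbaabb')
  4 → (12, 'abaaabbaabb')
  5 → (2, 'ababababbbabaaabbaabb')
  6 → (4, 'abababbbabaaabbaabb')
  7 → (6, 'ababbbabaaabbaabb')
  8 → (20, 'abb')
  9 → (16, 'abbaabb')
  10 → (8, 'abbbabaaabbaabb')
  11 → (22, 'b')
  12 → (13, 'baaabbaabb')
  13 → (0, 'baababababbbabaaabbaabb')
  14 → (18, 'baabb')
  15 → (11, 'babaaabbaabb')
  16 → (3, 'babababbbabaaabbaabb')
  17 → (5, 'bababbbabaaabbaabb')
  18 → (7, 'babbbabaaabbaabb')
  19 → (21, 'bb')
  20 → (17, 'bbaabb')
  21 → (10, 'bbabaaabbaabb')
  22 → (9, 'bbbabaaabbaabb')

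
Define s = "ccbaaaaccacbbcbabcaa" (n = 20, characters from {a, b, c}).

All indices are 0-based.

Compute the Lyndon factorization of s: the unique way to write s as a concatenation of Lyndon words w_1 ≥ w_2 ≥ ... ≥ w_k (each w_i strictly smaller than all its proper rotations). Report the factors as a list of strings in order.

emit factor 1: 'c' (i=0, period=1)
emit factor 2: 'c' (i=1, period=1)
emit factor 3: 'b' (i=2, period=1)
emit factor 4: 'aaaaccacbbcbabc' (i=3, period=15)
emit factor 5: 'a' (i=18, period=1)
emit factor 6: 'a' (i=19, period=1)

["c", "c", "b", "aaaaccacbbcbabc", "a", "a"]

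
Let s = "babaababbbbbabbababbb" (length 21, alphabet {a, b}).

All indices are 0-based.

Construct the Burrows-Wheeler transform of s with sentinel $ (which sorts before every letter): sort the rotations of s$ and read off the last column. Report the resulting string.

rank  rotation                last
    0  $babaababbbbbabbababbb  b
    1  aababbbbbabbababbb$bab  b
    2  abaababbbbbabbababbb$b  b
    3  ababbb$babaababbbbbabb  b
    4  ababbbbbabbababbb$baba  a
    5  abbababbb$babaababbbbb  b
    6  abbb$babaababbbbbabbab  b
    7  abbbbbabbababbb$babaab  b
    8  b$babaababbbbbabbababb  b
    9  baababbbbbabbababbb$ba  a
   10  babaababbbbbabbababbb$  $
   11  bababbb$babaababbbbbab  b
   12  babbababbb$babaababbbb  b
   13  babbb$babaababbbbbabba  a
   14  babbbbbabbababbb$babaa  a
   15  bb$babaababbbbbabbabab  b
   16  bbababbb$babaababbbbba  a
   17  bbabbababbb$babaababbb  b
   18  bbb$babaababbbbbabbaba  a
   19  bbbabbababbb$babaababb  b
   20  bbbbabbababbb$babaabab  b
   21  bbbbbabbababbb$babaaba  a

bbbbabbbba$bbaabababba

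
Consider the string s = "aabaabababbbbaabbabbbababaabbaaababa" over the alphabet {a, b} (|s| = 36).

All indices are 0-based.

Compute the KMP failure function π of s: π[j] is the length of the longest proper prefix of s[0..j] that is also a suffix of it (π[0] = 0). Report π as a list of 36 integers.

π[0] = 0
j=1 s[j]='a': π[1]=1 (border 'a')
j=2 s[j]='b': k: 1→0; π[2]=0 (border '')
j=3 s[j]='a': π[3]=1 (border 'a')
j=4 s[j]='a': π[4]=2 (border 'aa')
j=5 s[j]='b': π[5]=3 (border 'aab')
j=6 s[j]='a': π[6]=4 (border 'aaba')
j=7 s[j]='b': k: 4→1→0; π[7]=0 (border '')
j=8 s[j]='a': π[8]=1 (border 'a')
j=9 s[j]='b': k: 1→0; π[9]=0 (border '')
j=10 s[j]='b': π[10]=0 (border '')
j=11 s[j]='b': π[11]=0 (border '')
j=12 s[j]='b': π[12]=0 (border '')
j=13 s[j]='a': π[13]=1 (border 'a')
j=14 s[j]='a': π[14]=2 (border 'aa')
j=15 s[j]='b': π[15]=3 (border 'aab')
j=16 s[j]='b': k: 3→0; π[16]=0 (border '')
j=17 s[j]='a': π[17]=1 (border 'a')
j=18 s[j]='b': k: 1→0; π[18]=0 (border '')
j=19 s[j]='b': π[19]=0 (border '')
j=20 s[j]='b': π[20]=0 (border '')
j=21 s[j]='a': π[21]=1 (border 'a')
j=22 s[j]='b': k: 1→0; π[22]=0 (border '')
j=23 s[j]='a': π[23]=1 (border 'a')
j=24 s[j]='b': k: 1→0; π[24]=0 (border '')
j=25 s[j]='a': π[25]=1 (border 'a')
j=26 s[j]='a': π[26]=2 (border 'aa')
j=27 s[j]='b': π[27]=3 (border 'aab')
j=28 s[j]='b': k: 3→0; π[28]=0 (border '')
j=29 s[j]='a': π[29]=1 (border 'a')
j=30 s[j]='a': π[30]=2 (border 'aa')
j=31 s[j]='a': k: 2→1; π[31]=2 (border 'aa')
j=32 s[j]='b': π[32]=3 (border 'aab')
j=33 s[j]='a': π[33]=4 (border 'aaba')
j=34 s[j]='b': k: 4→1→0; π[34]=0 (border '')
j=35 s[j]='a': π[35]=1 (border 'a')

[0, 1, 0, 1, 2, 3, 4, 0, 1, 0, 0, 0, 0, 1, 2, 3, 0, 1, 0, 0, 0, 1, 0, 1, 0, 1, 2, 3, 0, 1, 2, 2, 3, 4, 0, 1]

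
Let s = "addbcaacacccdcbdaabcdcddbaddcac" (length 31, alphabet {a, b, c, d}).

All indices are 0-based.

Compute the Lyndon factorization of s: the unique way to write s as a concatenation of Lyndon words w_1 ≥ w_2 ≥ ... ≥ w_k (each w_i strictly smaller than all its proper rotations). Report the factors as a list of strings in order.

emit factor 1: 'addbc' (i=0, period=5)
emit factor 2: 'aacacccdcbd' (i=5, period=11)
emit factor 3: 'aabcdcddbaddcac' (i=16, period=15)

["addbc", "aacacccdcbd", "aabcdcddbaddcac"]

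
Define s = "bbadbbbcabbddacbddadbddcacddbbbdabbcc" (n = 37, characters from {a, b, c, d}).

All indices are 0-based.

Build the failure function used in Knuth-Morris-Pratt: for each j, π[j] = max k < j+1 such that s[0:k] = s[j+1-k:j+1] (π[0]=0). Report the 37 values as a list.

[0, 1, 0, 0, 1, 2, 2, 0, 0, 1, 2, 0, 0, 0, 0, 1, 0, 0, 0, 0, 1, 0, 0, 0, 0, 0, 0, 0, 1, 2, 2, 0, 0, 1, 2, 0, 0]

π[0] = 0
j=1 s[j]='b': π[1]=1 (border 'b')
j=2 s[j]='a': k: 1→0; π[2]=0 (border '')
j=3 s[j]='d': π[3]=0 (border '')
j=4 s[j]='b': π[4]=1 (border 'b')
j=5 s[j]='b': π[5]=2 (border 'bb')
j=6 s[j]='b': k: 2→1; π[6]=2 (border 'bb')
j=7 s[j]='c': k: 2→1→0; π[7]=0 (border '')
j=8 s[j]='a': π[8]=0 (border '')
j=9 s[j]='b': π[9]=1 (border 'b')
j=10 s[j]='b': π[10]=2 (border 'bb')
j=11 s[j]='d': k: 2→1→0; π[11]=0 (border '')
j=12 s[j]='d': π[12]=0 (border '')
j=13 s[j]='a': π[13]=0 (border '')
j=14 s[j]='c': π[14]=0 (border '')
j=15 s[j]='b': π[15]=1 (border 'b')
j=16 s[j]='d': k: 1→0; π[16]=0 (border '')
j=17 s[j]='d': π[17]=0 (border '')
j=18 s[j]='a': π[18]=0 (border '')
j=19 s[j]='d': π[19]=0 (border '')
j=20 s[j]='b': π[20]=1 (border 'b')
j=21 s[j]='d': k: 1→0; π[21]=0 (border '')
j=22 s[j]='d': π[22]=0 (border '')
j=23 s[j]='c': π[23]=0 (border '')
j=24 s[j]='a': π[24]=0 (border '')
j=25 s[j]='c': π[25]=0 (border '')
j=26 s[j]='d': π[26]=0 (border '')
j=27 s[j]='d': π[27]=0 (border '')
j=28 s[j]='b': π[28]=1 (border 'b')
j=29 s[j]='b': π[29]=2 (border 'bb')
j=30 s[j]='b': k: 2→1; π[30]=2 (border 'bb')
j=31 s[j]='d': k: 2→1→0; π[31]=0 (border '')
j=32 s[j]='a': π[32]=0 (border '')
j=33 s[j]='b': π[33]=1 (border 'b')
j=34 s[j]='b': π[34]=2 (border 'bb')
j=35 s[j]='c': k: 2→1→0; π[35]=0 (border '')
j=36 s[j]='c': π[36]=0 (border '')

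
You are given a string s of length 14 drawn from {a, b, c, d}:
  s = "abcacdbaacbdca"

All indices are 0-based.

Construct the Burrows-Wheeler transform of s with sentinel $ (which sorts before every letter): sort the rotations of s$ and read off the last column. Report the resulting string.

acb$acdacdbaacb

rank  rotation         last
    0  $abcacdbaacbdca  a
    1  a$abcacdbaacbdc  c
    2  aacbdca$abcacdb  b
    3  abcacdbaacbdca$  $
    4  acbdca$abcacdba  a
    5  acdbaacbdca$abc  c
    6  baacbdca$abcacd  d
    7  bcacdbaacbdca$a  a
    8  bdca$abcacdbaac  c
    9  ca$abcacdbaacbd  d
   10  cacdbaacbdca$ab  b
   11  cbdca$abcacdbaa  a
   12  cdbaacbdca$abca  a
   13  dbaacbdca$abcac  c
   14  dca$abcacdbaacb  b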